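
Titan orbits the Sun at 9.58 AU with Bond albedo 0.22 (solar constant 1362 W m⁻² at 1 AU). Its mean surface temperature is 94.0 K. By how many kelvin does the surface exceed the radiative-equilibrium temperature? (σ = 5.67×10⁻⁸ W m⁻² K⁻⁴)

ΔT ≈ 9.5 K

S = 1362/9.58² = 14.84 W m⁻².
T_eq = [S(1−A)/(4σ)]^(1/4) = [14.84×0.78/(4×5.67×10⁻⁸)]^(1/4) = 84.5 K.
ΔT = T_surf − T_eq = 94 − 84.5.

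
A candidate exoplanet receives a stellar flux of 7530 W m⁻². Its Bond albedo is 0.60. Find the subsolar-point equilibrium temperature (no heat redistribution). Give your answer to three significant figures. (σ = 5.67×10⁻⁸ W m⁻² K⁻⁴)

T_ss ≈ 480 K

At the subsolar point the surface absorbs S(1−A) and emits σT⁴ per unit area — no factor of 4, since only the local patch is in balance.
T = [7530 × 0.40 / 5.67×10⁻⁸]^(1/4) = (5.31×10¹⁰)^(1/4) = 480 K.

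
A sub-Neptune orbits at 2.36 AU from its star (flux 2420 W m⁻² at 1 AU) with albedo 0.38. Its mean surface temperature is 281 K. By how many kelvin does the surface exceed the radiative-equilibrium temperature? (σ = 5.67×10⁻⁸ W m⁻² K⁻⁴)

S = 2420/2.36² = 434.5 W m⁻².
T_eq = [S(1−A)/(4σ)]^(1/4) = [434.5×0.62/(4×5.67×10⁻⁸)]^(1/4) = 185.6 K.
ΔT = T_surf − T_eq = 281 − 185.6.

ΔT ≈ 95.4 K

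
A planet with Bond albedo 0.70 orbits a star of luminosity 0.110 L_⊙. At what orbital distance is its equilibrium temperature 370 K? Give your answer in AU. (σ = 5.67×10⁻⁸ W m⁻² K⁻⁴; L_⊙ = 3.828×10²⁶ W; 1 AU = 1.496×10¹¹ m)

L = 0.110 × 3.828×10²⁶ = 4.21×10²⁵ W.
From T_eq⁴ = L(1−A)/(16πσd²): d = √[L(1−A)/(16πσT_eq⁴)].
d = √[4.21×10²⁵ × 0.30 / (16π × 5.67×10⁻⁸ × (370)⁴)] = 1.54×10¹⁰ m = 0.103 AU.

d ≈ 0.103 AU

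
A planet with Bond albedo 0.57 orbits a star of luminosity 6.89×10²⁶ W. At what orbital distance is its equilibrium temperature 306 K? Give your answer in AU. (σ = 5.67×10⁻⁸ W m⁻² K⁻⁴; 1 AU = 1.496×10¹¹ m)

d ≈ 0.728 AU

From T_eq⁴ = L(1−A)/(16πσd²): d = √[L(1−A)/(16πσT_eq⁴)].
d = √[6.89×10²⁶ × 0.43 / (16π × 5.67×10⁻⁸ × (306)⁴)] = 1.09×10¹¹ m = 0.728 AU.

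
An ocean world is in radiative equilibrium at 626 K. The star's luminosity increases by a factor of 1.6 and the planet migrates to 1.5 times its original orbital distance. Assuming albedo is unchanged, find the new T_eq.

T_eq ≈ 575 K

T_eq ∝ L^(1/4) · d^(−1/2).
T′ = 626 × 1.6^(1/4) / 1.5^(1/2) = 575 K.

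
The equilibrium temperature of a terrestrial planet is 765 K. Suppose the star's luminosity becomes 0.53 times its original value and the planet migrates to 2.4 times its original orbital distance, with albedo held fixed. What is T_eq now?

T_eq ≈ 421 K

T_eq ∝ L^(1/4) · d^(−1/2).
T′ = 765 × 0.53^(1/4) / 2.4^(1/2) = 421 K.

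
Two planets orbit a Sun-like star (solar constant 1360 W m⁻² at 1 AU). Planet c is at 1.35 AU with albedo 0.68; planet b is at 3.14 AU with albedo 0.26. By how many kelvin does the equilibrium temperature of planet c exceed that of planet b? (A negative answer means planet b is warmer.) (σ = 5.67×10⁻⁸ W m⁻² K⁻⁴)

T_eq = [S₀(1−A)/(4σd²)]^(1/4), so T ∝ (1−A)^(1/4) / √d.
T₁ = [1360×0.32/(4×5.67×10⁻⁸×1.35²)]^(1/4) = 180.13 K.
T₂ = [1360×0.74/(4×5.67×10⁻⁸×3.14²)]^(1/4) = 145.65 K.

ΔT ≈ 34.5 K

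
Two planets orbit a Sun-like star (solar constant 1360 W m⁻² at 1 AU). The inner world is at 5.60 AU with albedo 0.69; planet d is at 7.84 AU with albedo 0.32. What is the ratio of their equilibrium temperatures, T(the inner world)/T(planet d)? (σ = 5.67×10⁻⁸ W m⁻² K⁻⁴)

T₁/T₂ ≈ 0.972

T_eq = [S₀(1−A)/(4σd²)]^(1/4), so T ∝ (1−A)^(1/4) / √d.
T₁ = [1360×0.31/(4×5.67×10⁻⁸×5.60²)]^(1/4) = 87.74 K.
T₂ = [1360×0.68/(4×5.67×10⁻⁸×7.84²)]^(1/4) = 90.25 K.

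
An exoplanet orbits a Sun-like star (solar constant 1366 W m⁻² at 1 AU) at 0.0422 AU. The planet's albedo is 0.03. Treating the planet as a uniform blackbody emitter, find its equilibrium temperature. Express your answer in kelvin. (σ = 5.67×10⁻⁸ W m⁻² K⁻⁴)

Flux at 0.0422 AU: S = 1366/0.0422² = 7.67×10⁵ W m⁻².
Energy balance: absorbed = emitted ⇒ πR²·S(1−A) = 4πR²·σT_eq⁴, so T_eq⁴ = S(1−A)/(4σ).
T_eq = [7.67×10⁵ × 0.97 / (4 × 5.67×10⁻⁸)]^(1/4) = (3.28×10¹²)^(1/4) = 1350 K.

T_eq ≈ 1350 K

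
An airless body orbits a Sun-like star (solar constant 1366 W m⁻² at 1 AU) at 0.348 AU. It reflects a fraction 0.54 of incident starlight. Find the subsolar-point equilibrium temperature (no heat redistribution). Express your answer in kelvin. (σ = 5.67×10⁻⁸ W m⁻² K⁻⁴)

Flux at 0.348 AU: S = 1366/0.348² = 1.13×10⁴ W m⁻².
At the subsolar point the surface absorbs S(1−A) and emits σT⁴ per unit area — no factor of 4, since only the local patch is in balance.
T = [1.13×10⁴ × 0.46 / 5.67×10⁻⁸]^(1/4) = (9.15×10¹⁰)^(1/4) = 550 K.

T_ss ≈ 550 K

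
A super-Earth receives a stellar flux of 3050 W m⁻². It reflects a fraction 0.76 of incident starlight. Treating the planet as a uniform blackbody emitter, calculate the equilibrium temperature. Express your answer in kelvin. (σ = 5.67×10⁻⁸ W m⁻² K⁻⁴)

Energy balance: absorbed = emitted ⇒ πR²·S(1−A) = 4πR²·σT_eq⁴, so T_eq⁴ = S(1−A)/(4σ).
T_eq = [3050 × 0.24 / (4 × 5.67×10⁻⁸)]^(1/4) = (3.23×10⁹)^(1/4) = 238 K.

T_eq ≈ 238 K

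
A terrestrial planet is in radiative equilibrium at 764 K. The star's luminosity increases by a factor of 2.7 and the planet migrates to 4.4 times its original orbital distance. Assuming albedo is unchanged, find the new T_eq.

T_eq ∝ L^(1/4) · d^(−1/2).
T′ = 764 × 2.7^(1/4) / 4.4^(1/2) = 467 K.

T_eq ≈ 467 K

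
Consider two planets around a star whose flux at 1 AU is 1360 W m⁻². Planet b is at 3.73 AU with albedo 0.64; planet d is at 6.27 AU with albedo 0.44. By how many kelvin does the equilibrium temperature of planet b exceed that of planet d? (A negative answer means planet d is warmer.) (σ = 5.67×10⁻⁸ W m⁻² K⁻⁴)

ΔT ≈ 15.5 K

T_eq = [S₀(1−A)/(4σd²)]^(1/4), so T ∝ (1−A)^(1/4) / √d.
T₁ = [1360×0.36/(4×5.67×10⁻⁸×3.73²)]^(1/4) = 111.61 K.
T₂ = [1360×0.56/(4×5.67×10⁻⁸×6.27²)]^(1/4) = 96.14 K.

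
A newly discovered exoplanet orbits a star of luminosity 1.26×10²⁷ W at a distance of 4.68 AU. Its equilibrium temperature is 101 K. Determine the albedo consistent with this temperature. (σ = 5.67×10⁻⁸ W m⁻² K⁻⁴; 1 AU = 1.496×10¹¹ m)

d = 4.68 AU = 7.00×10¹¹ m.
Flux: S = L/(4πd²) = 1.26×10²⁷/(4π×(7.00×10¹¹)²) = 205 W m⁻².
From T_eq⁴ = S(1−A)/(4σ): 1−A = 4σT_eq⁴/S.
1−A = 4 × 5.67×10⁻⁸ × (101)⁴ / 205 = 0.115.

A ≈ 0.88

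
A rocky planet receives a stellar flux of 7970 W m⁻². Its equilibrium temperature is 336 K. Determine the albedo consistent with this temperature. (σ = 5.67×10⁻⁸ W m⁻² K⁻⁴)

A ≈ 0.64

From T_eq⁴ = S(1−A)/(4σ): 1−A = 4σT_eq⁴/S.
1−A = 4 × 5.67×10⁻⁸ × (336)⁴ / 7970 = 0.363.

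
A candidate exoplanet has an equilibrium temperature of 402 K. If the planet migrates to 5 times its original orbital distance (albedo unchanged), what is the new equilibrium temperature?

T_eq ∝ L^(1/4) · d^(−1/2).
T′ = 402 / 5^(1/2) = 180 K.

T_eq ≈ 180 K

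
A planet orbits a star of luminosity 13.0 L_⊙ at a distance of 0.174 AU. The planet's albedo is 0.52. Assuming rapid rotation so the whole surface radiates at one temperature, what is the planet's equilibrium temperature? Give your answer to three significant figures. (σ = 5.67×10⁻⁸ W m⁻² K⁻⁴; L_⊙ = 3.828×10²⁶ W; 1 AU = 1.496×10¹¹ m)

T_eq ≈ 1050 K

d = 0.174 AU = 2.60×10¹⁰ m.
L = 13.0 × 3.828×10²⁶ = 4.98×10²⁷ W.
Flux: S = L/(4πd²) = 4.98×10²⁷/(4π×(2.60×10¹⁰)²) = 5.84×10⁵ W m⁻².
Energy balance: absorbed = emitted ⇒ πR²·S(1−A) = 4πR²·σT_eq⁴, so T_eq⁴ = S(1−A)/(4σ).
T_eq = [5.84×10⁵ × 0.48 / (4 × 5.67×10⁻⁸)]^(1/4) = (1.24×10¹²)^(1/4) = 1050 K.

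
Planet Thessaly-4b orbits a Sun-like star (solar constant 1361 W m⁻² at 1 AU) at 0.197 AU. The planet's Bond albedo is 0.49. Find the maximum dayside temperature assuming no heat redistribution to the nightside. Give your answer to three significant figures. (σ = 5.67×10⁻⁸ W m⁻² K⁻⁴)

Flux at 0.197 AU: S = 1361/0.197² = 3.51×10⁴ W m⁻².
With no redistribution each surface element balances locally: S(1−A) = σT⁴.
T = [3.51×10⁴ × 0.51 / 5.67×10⁻⁸]^(1/4) = (3.15×10¹¹)^(1/4) = 749 K.

T_ss ≈ 749 K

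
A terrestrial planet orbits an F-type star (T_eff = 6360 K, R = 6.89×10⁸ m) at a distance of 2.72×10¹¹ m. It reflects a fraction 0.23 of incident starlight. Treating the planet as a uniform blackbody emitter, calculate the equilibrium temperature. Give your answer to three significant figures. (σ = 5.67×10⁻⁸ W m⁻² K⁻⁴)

L = 4πR_⋆²σT_⋆⁴ = 4π(6.89×10⁸)² × 5.67×10⁻⁸ × (6360)⁴ = 5.53×10²⁶ W.
S = L/(4πd²) = 595 W m⁻².
Energy balance: absorbed = emitted ⇒ πR²·S(1−A) = 4πR²·σT_eq⁴, so T_eq⁴ = S(1−A)/(4σ).
T_eq = [595 × 0.77 / (4 × 5.67×10⁻⁸)]^(1/4) = (2.02×10⁹)^(1/4) = 212 K.

T_eq ≈ 212 K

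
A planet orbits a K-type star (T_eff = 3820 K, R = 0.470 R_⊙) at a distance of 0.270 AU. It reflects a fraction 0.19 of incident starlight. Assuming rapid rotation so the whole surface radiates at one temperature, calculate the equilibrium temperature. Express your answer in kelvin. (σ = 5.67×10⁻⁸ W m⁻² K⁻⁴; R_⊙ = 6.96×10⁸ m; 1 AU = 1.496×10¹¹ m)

T_eq ≈ 231 K

R_⋆ = 0.470 × 6.96×10⁸ = 3.27×10⁸ m.
d = 0.270 AU = 4.04×10¹⁰ m.
L = 4πR_⋆²σT_⋆⁴ = 4π(3.27×10⁸)² × 5.67×10⁻⁸ × (3820)⁴ = 1.62×10²⁵ W.
S = L/(4πd²) = 792 W m⁻².
Energy balance: absorbed = emitted ⇒ πR²·S(1−A) = 4πR²·σT_eq⁴, so T_eq⁴ = S(1−A)/(4σ).
T_eq = [792 × 0.81 / (4 × 5.67×10⁻⁸)]^(1/4) = (2.83×10⁹)^(1/4) = 231 K.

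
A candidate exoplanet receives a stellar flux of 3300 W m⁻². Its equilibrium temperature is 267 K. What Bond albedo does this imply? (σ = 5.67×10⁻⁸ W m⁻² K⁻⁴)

A ≈ 0.65

From T_eq⁴ = S(1−A)/(4σ): 1−A = 4σT_eq⁴/S.
1−A = 4 × 5.67×10⁻⁸ × (267)⁴ / 3300 = 0.349.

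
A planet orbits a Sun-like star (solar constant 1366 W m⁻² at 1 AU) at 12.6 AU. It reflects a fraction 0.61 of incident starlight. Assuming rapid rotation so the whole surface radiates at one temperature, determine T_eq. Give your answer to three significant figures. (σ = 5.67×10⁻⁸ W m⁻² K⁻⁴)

T_eq ≈ 62.0 K

Flux at 12.6 AU: S = 1366/12.6² = 8.60 W m⁻².
Energy balance: absorbed = emitted ⇒ πR²·S(1−A) = 4πR²·σT_eq⁴, so T_eq⁴ = S(1−A)/(4σ).
T_eq = [8.60 × 0.39 / (4 × 5.67×10⁻⁸)]^(1/4) = (1.48×10⁷)^(1/4) = 62.0 K.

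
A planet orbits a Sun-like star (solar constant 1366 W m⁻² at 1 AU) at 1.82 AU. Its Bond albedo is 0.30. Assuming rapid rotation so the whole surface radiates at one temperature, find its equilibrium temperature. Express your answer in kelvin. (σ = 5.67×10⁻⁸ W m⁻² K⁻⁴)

Flux at 1.82 AU: S = 1366/1.82² = 412 W m⁻².
Energy balance: absorbed = emitted ⇒ πR²·S(1−A) = 4πR²·σT_eq⁴, so T_eq⁴ = S(1−A)/(4σ).
T_eq = [412 × 0.70 / (4 × 5.67×10⁻⁸)]^(1/4) = (1.27×10⁹)^(1/4) = 189 K.

T_eq ≈ 189 K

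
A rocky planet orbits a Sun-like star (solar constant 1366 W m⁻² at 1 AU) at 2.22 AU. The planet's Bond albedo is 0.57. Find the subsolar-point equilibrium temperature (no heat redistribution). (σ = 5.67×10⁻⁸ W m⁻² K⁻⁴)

T_ss ≈ 214 K

Flux at 2.22 AU: S = 1366/2.22² = 277 W m⁻².
At the subsolar point the surface absorbs S(1−A) and emits σT⁴ per unit area — no factor of 4, since only the local patch is in balance.
T = [277 × 0.43 / 5.67×10⁻⁸]^(1/4) = (2.10×10⁹)^(1/4) = 214 K.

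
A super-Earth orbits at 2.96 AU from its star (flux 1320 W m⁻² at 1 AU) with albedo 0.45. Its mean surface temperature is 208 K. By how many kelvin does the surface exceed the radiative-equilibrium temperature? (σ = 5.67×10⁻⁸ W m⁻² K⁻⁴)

ΔT ≈ 69.7 K

S = 1320/2.96² = 150.7 W m⁻².
T_eq = [S(1−A)/(4σ)]^(1/4) = [150.7×0.55/(4×5.67×10⁻⁸)]^(1/4) = 138.3 K.
ΔT = T_surf − T_eq = 208 − 138.3.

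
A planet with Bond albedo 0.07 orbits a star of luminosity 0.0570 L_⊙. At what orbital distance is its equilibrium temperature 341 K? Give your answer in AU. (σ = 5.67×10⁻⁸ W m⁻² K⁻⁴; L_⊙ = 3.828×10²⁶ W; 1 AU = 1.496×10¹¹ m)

L = 0.0570 × 3.828×10²⁶ = 2.18×10²⁵ W.
From T_eq⁴ = L(1−A)/(16πσd²): d = √[L(1−A)/(16πσT_eq⁴)].
d = √[2.18×10²⁵ × 0.93 / (16π × 5.67×10⁻⁸ × (341)⁴)] = 2.29×10¹⁰ m = 0.153 AU.

d ≈ 0.153 AU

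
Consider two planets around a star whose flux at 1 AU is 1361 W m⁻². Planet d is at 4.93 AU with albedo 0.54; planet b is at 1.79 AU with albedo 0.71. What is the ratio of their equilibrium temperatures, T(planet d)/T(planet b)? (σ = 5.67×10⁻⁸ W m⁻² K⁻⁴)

T₁/T₂ ≈ 0.676

T_eq = [S₀(1−A)/(4σd²)]^(1/4), so T ∝ (1−A)^(1/4) / √d.
T₁ = [1361×0.46/(4×5.67×10⁻⁸×4.93²)]^(1/4) = 103.23 K.
T₂ = [1361×0.29/(4×5.67×10⁻⁸×1.79²)]^(1/4) = 152.66 K.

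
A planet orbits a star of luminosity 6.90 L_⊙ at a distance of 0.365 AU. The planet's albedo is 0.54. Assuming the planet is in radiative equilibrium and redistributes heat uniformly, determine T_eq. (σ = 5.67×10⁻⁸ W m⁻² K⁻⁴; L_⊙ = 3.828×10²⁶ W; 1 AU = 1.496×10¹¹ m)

T_eq ≈ 615 K

d = 0.365 AU = 5.46×10¹⁰ m.
L = 6.90 × 3.828×10²⁶ = 2.64×10²⁷ W.
Flux: S = L/(4πd²) = 2.64×10²⁷/(4π×(5.46×10¹⁰)²) = 7.05×10⁴ W m⁻².
Energy balance: absorbed = emitted ⇒ πR²·S(1−A) = 4πR²·σT_eq⁴, so T_eq⁴ = S(1−A)/(4σ).
T_eq = [7.05×10⁴ × 0.46 / (4 × 5.67×10⁻⁸)]^(1/4) = (1.43×10¹¹)^(1/4) = 615 K.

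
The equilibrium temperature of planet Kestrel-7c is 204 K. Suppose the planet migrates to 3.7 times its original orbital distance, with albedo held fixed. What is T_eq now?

T_eq ∝ L^(1/4) · d^(−1/2).
T′ = 204 / 3.7^(1/2) = 106 K.

T_eq ≈ 106 K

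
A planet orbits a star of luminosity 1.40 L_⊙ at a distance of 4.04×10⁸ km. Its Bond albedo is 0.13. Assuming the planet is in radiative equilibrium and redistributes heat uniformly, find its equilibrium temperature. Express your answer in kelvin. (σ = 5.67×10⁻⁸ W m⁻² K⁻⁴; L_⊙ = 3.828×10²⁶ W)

T_eq ≈ 178 K

d = 4.04×10⁸ km = 4.04×10¹¹ m.
L = 1.40 × 3.828×10²⁶ = 5.36×10²⁶ W.
Flux: S = L/(4πd²) = 5.36×10²⁶/(4π×(4.04×10¹¹)²) = 261 W m⁻².
Energy balance: absorbed = emitted ⇒ πR²·S(1−A) = 4πR²·σT_eq⁴, so T_eq⁴ = S(1−A)/(4σ).
T_eq = [261 × 0.87 / (4 × 5.67×10⁻⁸)]^(1/4) = (1.00×10⁹)^(1/4) = 178 K.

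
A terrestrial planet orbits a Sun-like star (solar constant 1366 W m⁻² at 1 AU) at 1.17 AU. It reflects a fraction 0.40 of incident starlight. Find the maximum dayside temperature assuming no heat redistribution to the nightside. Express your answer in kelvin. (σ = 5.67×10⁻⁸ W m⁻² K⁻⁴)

T_ss ≈ 321 K

Flux at 1.17 AU: S = 1366/1.17² = 998 W m⁻².
With no redistribution each surface element balances locally: S(1−A) = σT⁴.
T = [998 × 0.60 / 5.67×10⁻⁸]^(1/4) = (1.06×10¹⁰)^(1/4) = 321 K.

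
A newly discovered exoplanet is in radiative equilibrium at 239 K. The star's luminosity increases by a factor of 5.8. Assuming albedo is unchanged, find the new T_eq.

T_eq ≈ 371 K

T_eq ∝ L^(1/4) · d^(−1/2).
T′ = 239 × 5.8^(1/4) = 371 K.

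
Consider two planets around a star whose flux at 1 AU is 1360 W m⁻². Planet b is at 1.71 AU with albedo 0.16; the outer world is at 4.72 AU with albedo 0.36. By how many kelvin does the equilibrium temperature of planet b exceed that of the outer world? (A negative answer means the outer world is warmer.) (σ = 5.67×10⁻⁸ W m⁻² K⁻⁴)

T_eq = [S₀(1−A)/(4σd²)]^(1/4), so T ∝ (1−A)^(1/4) / √d.
T₁ = [1360×0.84/(4×5.67×10⁻⁸×1.71²)]^(1/4) = 203.73 K.
T₂ = [1360×0.64/(4×5.67×10⁻⁸×4.72²)]^(1/4) = 114.56 K.

ΔT ≈ 89.2 K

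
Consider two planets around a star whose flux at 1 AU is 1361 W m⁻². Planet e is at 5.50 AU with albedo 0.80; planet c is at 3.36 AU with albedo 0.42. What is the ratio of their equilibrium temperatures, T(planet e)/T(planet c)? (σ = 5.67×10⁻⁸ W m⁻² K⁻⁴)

T₁/T₂ ≈ 0.599

T_eq = [S₀(1−A)/(4σd²)]^(1/4), so T ∝ (1−A)^(1/4) / √d.
T₁ = [1361×0.20/(4×5.67×10⁻⁸×5.50²)]^(1/4) = 79.37 K.
T₂ = [1361×0.58/(4×5.67×10⁻⁸×3.36²)]^(1/4) = 132.51 K.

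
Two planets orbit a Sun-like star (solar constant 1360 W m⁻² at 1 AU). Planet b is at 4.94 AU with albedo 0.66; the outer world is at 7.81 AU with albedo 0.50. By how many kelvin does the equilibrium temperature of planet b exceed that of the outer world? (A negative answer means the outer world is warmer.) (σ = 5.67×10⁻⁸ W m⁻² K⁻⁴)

T_eq = [S₀(1−A)/(4σd²)]^(1/4), so T ∝ (1−A)^(1/4) / √d.
T₁ = [1360×0.34/(4×5.67×10⁻⁸×4.94²)]^(1/4) = 95.60 K.
T₂ = [1360×0.50/(4×5.67×10⁻⁸×7.81²)]^(1/4) = 83.73 K.

ΔT ≈ 11.9 K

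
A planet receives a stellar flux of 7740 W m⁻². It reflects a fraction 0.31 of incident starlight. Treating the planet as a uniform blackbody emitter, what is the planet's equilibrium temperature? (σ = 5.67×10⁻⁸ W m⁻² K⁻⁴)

Energy balance: absorbed = emitted ⇒ πR²·S(1−A) = 4πR²·σT_eq⁴, so T_eq⁴ = S(1−A)/(4σ).
T_eq = [7740 × 0.69 / (4 × 5.67×10⁻⁸)]^(1/4) = (2.35×10¹⁰)^(1/4) = 392 K.

T_eq ≈ 392 K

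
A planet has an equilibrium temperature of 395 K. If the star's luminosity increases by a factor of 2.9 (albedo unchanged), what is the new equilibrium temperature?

T_eq ∝ L^(1/4) · d^(−1/2).
T′ = 395 × 2.9^(1/4) = 515 K.

T_eq ≈ 515 K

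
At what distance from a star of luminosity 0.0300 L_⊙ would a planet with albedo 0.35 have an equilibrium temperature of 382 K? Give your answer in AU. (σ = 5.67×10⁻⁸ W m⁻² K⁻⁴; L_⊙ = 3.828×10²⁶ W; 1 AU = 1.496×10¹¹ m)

d ≈ 0.0741 AU

L = 0.0300 × 3.828×10²⁶ = 1.15×10²⁵ W.
From T_eq⁴ = L(1−A)/(16πσd²): d = √[L(1−A)/(16πσT_eq⁴)].
d = √[1.15×10²⁵ × 0.65 / (16π × 5.67×10⁻⁸ × (382)⁴)] = 1.11×10¹⁰ m = 0.0741 AU.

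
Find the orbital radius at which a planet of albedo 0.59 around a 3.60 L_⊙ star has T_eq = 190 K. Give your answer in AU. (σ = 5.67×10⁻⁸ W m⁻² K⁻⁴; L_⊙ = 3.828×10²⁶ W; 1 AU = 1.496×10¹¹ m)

L = 3.60 × 3.828×10²⁶ = 1.38×10²⁷ W.
From T_eq⁴ = L(1−A)/(16πσd²): d = √[L(1−A)/(16πσT_eq⁴)].
d = √[1.38×10²⁷ × 0.41 / (16π × 5.67×10⁻⁸ × (190)⁴)] = 3.90×10¹¹ m = 2.61 AU.

d ≈ 2.61 AU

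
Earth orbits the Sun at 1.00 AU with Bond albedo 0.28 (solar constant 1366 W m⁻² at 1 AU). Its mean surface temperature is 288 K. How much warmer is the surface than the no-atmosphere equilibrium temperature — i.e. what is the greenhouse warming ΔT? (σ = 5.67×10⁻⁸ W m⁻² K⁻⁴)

S = 1366/1.00² = 1366 W m⁻².
T_eq = [S(1−A)/(4σ)]^(1/4) = [1366×0.72/(4×5.67×10⁻⁸)]^(1/4) = 256.6 K.
ΔT = T_surf − T_eq = 288 − 256.6.

ΔT ≈ 31.4 K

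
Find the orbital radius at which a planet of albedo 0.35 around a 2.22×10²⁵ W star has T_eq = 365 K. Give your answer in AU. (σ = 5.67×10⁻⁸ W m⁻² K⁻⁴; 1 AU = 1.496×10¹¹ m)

From T_eq⁴ = L(1−A)/(16πσd²): d = √[L(1−A)/(16πσT_eq⁴)].
d = √[2.22×10²⁵ × 0.65 / (16π × 5.67×10⁻⁸ × (365)⁴)] = 1.69×10¹⁰ m = 0.113 AU.

d ≈ 0.113 AU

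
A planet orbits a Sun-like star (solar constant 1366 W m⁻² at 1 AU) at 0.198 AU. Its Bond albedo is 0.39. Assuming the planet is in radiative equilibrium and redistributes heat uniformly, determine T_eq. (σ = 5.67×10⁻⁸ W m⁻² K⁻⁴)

T_eq ≈ 553 K

Flux at 0.198 AU: S = 1366/0.198² = 3.48×10⁴ W m⁻².
Energy balance: absorbed = emitted ⇒ πR²·S(1−A) = 4πR²·σT_eq⁴, so T_eq⁴ = S(1−A)/(4σ).
T_eq = [3.48×10⁴ × 0.61 / (4 × 5.67×10⁻⁸)]^(1/4) = (9.37×10¹⁰)^(1/4) = 553 K.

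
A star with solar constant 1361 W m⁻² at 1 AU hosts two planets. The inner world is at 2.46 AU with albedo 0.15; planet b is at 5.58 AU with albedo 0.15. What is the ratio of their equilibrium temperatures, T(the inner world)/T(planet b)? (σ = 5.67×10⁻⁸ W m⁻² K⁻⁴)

T₁/T₂ ≈ 1.506

T_eq = [S₀(1−A)/(4σd²)]^(1/4), so T ∝ (1−A)^(1/4) / √d.
T₁ = [1361×0.85/(4×5.67×10⁻⁸×2.46²)]^(1/4) = 170.39 K.
T₂ = [1361×0.85/(4×5.67×10⁻⁸×5.58²)]^(1/4) = 113.13 K.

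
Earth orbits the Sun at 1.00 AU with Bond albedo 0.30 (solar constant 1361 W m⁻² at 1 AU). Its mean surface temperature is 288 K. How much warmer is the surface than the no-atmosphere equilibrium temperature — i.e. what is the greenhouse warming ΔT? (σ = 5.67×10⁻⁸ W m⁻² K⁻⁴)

ΔT ≈ 33.4 K

S = 1361/1.00² = 1361 W m⁻².
T_eq = [S(1−A)/(4σ)]^(1/4) = [1361×0.70/(4×5.67×10⁻⁸)]^(1/4) = 254.6 K.
ΔT = T_surf − T_eq = 288 − 254.6.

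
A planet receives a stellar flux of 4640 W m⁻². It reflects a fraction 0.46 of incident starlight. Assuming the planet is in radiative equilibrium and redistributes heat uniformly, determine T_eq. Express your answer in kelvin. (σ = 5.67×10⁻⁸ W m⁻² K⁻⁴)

Energy balance: absorbed = emitted ⇒ πR²·S(1−A) = 4πR²·σT_eq⁴, so T_eq⁴ = S(1−A)/(4σ).
T_eq = [4640 × 0.54 / (4 × 5.67×10⁻⁸)]^(1/4) = (1.10×10¹⁰)^(1/4) = 324 K.

T_eq ≈ 324 K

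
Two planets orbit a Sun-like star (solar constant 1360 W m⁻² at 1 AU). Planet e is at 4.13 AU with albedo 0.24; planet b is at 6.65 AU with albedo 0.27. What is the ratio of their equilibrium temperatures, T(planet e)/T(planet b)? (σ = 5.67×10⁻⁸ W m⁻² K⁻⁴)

T_eq = [S₀(1−A)/(4σd²)]^(1/4), so T ∝ (1−A)^(1/4) / √d.
T₁ = [1360×0.76/(4×5.67×10⁻⁸×4.13²)]^(1/4) = 127.85 K.
T₂ = [1360×0.73/(4×5.67×10⁻⁸×6.65²)]^(1/4) = 99.75 K.

T₁/T₂ ≈ 1.282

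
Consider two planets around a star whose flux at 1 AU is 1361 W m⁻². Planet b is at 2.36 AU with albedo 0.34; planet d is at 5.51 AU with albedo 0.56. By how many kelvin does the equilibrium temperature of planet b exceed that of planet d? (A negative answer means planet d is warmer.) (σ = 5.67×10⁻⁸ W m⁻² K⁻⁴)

ΔT ≈ 66.7 K

T_eq = [S₀(1−A)/(4σd²)]^(1/4), so T ∝ (1−A)^(1/4) / √d.
T₁ = [1361×0.66/(4×5.67×10⁻⁸×2.36²)]^(1/4) = 163.30 K.
T₂ = [1361×0.44/(4×5.67×10⁻⁸×5.51²)]^(1/4) = 96.57 K.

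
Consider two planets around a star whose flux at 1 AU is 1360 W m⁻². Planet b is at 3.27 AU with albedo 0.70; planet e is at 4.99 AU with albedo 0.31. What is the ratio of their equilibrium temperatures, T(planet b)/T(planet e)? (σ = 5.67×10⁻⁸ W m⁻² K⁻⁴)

T₁/T₂ ≈ 1.003

T_eq = [S₀(1−A)/(4σd²)]^(1/4), so T ∝ (1−A)^(1/4) / √d.
T₁ = [1360×0.30/(4×5.67×10⁻⁸×3.27²)]^(1/4) = 113.89 K.
T₂ = [1360×0.69/(4×5.67×10⁻⁸×4.99²)]^(1/4) = 113.54 K.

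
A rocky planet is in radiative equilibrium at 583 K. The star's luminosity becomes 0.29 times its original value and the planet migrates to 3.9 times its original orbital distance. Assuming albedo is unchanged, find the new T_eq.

T_eq ≈ 217 K

T_eq ∝ L^(1/4) · d^(−1/2).
T′ = 583 × 0.29^(1/4) / 3.9^(1/2) = 217 K.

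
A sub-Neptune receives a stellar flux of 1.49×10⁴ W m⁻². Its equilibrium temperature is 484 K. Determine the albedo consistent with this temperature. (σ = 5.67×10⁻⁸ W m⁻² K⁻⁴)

A ≈ 0.16

From T_eq⁴ = S(1−A)/(4σ): 1−A = 4σT_eq⁴/S.
1−A = 4 × 5.67×10⁻⁸ × (484)⁴ / 1.49×10⁴ = 0.835.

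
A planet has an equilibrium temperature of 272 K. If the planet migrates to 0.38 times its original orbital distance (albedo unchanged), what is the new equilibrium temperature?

T_eq ≈ 441 K

T_eq ∝ L^(1/4) · d^(−1/2).
T′ = 272 / 0.38^(1/2) = 441 K.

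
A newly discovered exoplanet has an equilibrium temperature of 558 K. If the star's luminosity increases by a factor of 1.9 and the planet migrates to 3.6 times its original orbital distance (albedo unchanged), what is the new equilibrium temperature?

T_eq ∝ L^(1/4) · d^(−1/2).
T′ = 558 × 1.9^(1/4) / 3.6^(1/2) = 345 K.

T_eq ≈ 345 K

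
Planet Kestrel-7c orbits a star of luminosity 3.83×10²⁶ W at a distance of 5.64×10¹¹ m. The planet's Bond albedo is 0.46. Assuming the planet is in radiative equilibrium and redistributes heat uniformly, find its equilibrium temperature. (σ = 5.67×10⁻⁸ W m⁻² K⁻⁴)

T_eq ≈ 123 K

Flux: S = L/(4πd²) = 3.83×10²⁶/(4π×(5.64×10¹¹)²) = 95.8 W m⁻².
Energy balance: absorbed = emitted ⇒ πR²·S(1−A) = 4πR²·σT_eq⁴, so T_eq⁴ = S(1−A)/(4σ).
T_eq = [95.8 × 0.54 / (4 × 5.67×10⁻⁸)]^(1/4) = (2.28×10⁸)^(1/4) = 123 K.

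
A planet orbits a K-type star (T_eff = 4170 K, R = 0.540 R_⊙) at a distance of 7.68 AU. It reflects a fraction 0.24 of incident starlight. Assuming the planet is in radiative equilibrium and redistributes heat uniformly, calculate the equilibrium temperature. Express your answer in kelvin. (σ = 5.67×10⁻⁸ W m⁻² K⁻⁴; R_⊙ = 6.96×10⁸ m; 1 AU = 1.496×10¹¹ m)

R_⋆ = 0.540 × 6.96×10⁸ = 3.76×10⁸ m.
d = 7.68 AU = 1.15×10¹² m.
L = 4πR_⋆²σT_⋆⁴ = 4π(3.76×10⁸)² × 5.67×10⁻⁸ × (4170)⁴ = 3.04×10²⁵ W.
S = L/(4πd²) = 1.83 W m⁻².
Energy balance: absorbed = emitted ⇒ πR²·S(1−A) = 4πR²·σT_eq⁴, so T_eq⁴ = S(1−A)/(4σ).
T_eq = [1.83 × 0.76 / (4 × 5.67×10⁻⁸)]^(1/4) = (6.15×10⁶)^(1/4) = 49.8 K.

T_eq ≈ 49.8 K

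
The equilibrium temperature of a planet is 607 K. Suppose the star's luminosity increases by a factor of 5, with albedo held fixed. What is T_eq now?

T_eq ≈ 908 K

T_eq ∝ L^(1/4) · d^(−1/2).
T′ = 607 × 5^(1/4) = 908 K.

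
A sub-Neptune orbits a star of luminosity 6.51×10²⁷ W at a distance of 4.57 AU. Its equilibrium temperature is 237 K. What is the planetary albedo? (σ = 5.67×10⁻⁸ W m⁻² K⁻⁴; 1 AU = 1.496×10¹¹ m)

A ≈ 0.35

d = 4.57 AU = 6.84×10¹¹ m.
Flux: S = L/(4πd²) = 6.51×10²⁷/(4π×(6.84×10¹¹)²) = 1110 W m⁻².
From T_eq⁴ = S(1−A)/(4σ): 1−A = 4σT_eq⁴/S.
1−A = 4 × 5.67×10⁻⁸ × (237)⁴ / 1110 = 0.646.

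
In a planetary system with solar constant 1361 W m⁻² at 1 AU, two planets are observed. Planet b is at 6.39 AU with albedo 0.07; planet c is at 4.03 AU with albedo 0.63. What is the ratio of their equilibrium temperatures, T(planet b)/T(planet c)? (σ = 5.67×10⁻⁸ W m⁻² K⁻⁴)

T_eq = [S₀(1−A)/(4σd²)]^(1/4), so T ∝ (1−A)^(1/4) / √d.
T₁ = [1361×0.93/(4×5.67×10⁻⁸×6.39²)]^(1/4) = 108.12 K.
T₂ = [1361×0.37/(4×5.67×10⁻⁸×4.03²)]^(1/4) = 108.13 K.

T₁/T₂ ≈ 1.000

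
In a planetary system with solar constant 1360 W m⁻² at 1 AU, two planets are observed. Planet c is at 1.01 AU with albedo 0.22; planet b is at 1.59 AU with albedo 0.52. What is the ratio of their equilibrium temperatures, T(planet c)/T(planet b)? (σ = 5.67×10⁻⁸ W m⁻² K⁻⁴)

T_eq = [S₀(1−A)/(4σd²)]^(1/4), so T ∝ (1−A)^(1/4) / √d.
T₁ = [1360×0.78/(4×5.67×10⁻⁸×1.01²)]^(1/4) = 260.22 K.
T₂ = [1360×0.48/(4×5.67×10⁻⁸×1.59²)]^(1/4) = 183.69 K.

T₁/T₂ ≈ 1.417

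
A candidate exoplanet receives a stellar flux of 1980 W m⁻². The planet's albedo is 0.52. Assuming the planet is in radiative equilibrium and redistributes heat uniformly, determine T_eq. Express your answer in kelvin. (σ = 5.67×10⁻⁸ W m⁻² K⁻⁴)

T_eq ≈ 254 K

Energy balance: absorbed = emitted ⇒ πR²·S(1−A) = 4πR²·σT_eq⁴, so T_eq⁴ = S(1−A)/(4σ).
T_eq = [1980 × 0.48 / (4 × 5.67×10⁻⁸)]^(1/4) = (4.19×10⁹)^(1/4) = 254 K.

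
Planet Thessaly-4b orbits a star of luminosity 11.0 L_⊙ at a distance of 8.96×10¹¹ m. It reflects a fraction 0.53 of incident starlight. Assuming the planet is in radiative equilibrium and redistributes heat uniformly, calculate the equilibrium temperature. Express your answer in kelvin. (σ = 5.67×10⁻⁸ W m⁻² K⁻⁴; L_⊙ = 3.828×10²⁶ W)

T_eq ≈ 171 K

L = 11.0 × 3.828×10²⁶ = 4.21×10²⁷ W.
Flux: S = L/(4πd²) = 4.21×10²⁷/(4π×(8.96×10¹¹)²) = 417 W m⁻².
Energy balance: absorbed = emitted ⇒ πR²·S(1−A) = 4πR²·σT_eq⁴, so T_eq⁴ = S(1−A)/(4σ).
T_eq = [417 × 0.47 / (4 × 5.67×10⁻⁸)]^(1/4) = (8.65×10⁸)^(1/4) = 171 K.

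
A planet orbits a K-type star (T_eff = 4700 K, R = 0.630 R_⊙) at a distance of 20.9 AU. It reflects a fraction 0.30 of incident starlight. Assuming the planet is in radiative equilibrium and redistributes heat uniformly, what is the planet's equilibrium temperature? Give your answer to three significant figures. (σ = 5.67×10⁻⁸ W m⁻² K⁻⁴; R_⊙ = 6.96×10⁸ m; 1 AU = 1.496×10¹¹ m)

R_⋆ = 0.630 × 6.96×10⁸ = 4.38×10⁸ m.
d = 20.9 AU = 3.13×10¹² m.
L = 4πR_⋆²σT_⋆⁴ = 4π(4.38×10⁸)² × 5.67×10⁻⁸ × (4700)⁴ = 6.68×10²⁵ W.
S = L/(4πd²) = 0.544 W m⁻².
Energy balance: absorbed = emitted ⇒ πR²·S(1−A) = 4πR²·σT_eq⁴, so T_eq⁴ = S(1−A)/(4σ).
T_eq = [0.544 × 0.70 / (4 × 5.67×10⁻⁸)]^(1/4) = (1.68×10⁶)^(1/4) = 36.0 K.

T_eq ≈ 36.0 K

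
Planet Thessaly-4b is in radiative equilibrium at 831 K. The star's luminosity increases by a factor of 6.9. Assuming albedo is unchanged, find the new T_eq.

T_eq ∝ L^(1/4) · d^(−1/2).
T′ = 831 × 6.9^(1/4) = 1350 K.

T_eq ≈ 1350 K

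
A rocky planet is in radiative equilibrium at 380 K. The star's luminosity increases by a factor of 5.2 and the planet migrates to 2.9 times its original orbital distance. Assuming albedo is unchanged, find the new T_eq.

T_eq ≈ 337 K

T_eq ∝ L^(1/4) · d^(−1/2).
T′ = 380 × 5.2^(1/4) / 2.9^(1/2) = 337 K.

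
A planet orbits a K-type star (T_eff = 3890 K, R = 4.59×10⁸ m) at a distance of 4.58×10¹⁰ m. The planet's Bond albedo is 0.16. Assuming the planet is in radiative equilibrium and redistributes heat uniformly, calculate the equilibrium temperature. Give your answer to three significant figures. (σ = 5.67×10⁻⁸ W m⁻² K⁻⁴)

L = 4πR_⋆²σT_⋆⁴ = 4π(4.59×10⁸)² × 5.67×10⁻⁸ × (3890)⁴ = 3.44×10²⁵ W.
S = L/(4πd²) = 1300 W m⁻².
Energy balance: absorbed = emitted ⇒ πR²·S(1−A) = 4πR²·σT_eq⁴, so T_eq⁴ = S(1−A)/(4σ).
T_eq = [1300 × 0.84 / (4 × 5.67×10⁻⁸)]^(1/4) = (4.83×10⁹)^(1/4) = 264 K.

T_eq ≈ 264 K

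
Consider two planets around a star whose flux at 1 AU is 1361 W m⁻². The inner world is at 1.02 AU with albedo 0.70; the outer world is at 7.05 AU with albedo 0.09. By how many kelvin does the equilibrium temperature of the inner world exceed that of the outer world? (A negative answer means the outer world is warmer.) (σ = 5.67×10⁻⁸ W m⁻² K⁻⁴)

T_eq = [S₀(1−A)/(4σd²)]^(1/4), so T ∝ (1−A)^(1/4) / √d.
T₁ = [1361×0.30/(4×5.67×10⁻⁸×1.02²)]^(1/4) = 203.95 K.
T₂ = [1361×0.91/(4×5.67×10⁻⁸×7.05²)]^(1/4) = 102.38 K.

ΔT ≈ 101.6 K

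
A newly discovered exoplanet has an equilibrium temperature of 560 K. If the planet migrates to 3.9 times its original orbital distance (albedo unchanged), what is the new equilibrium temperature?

T_eq ≈ 284 K

T_eq ∝ L^(1/4) · d^(−1/2).
T′ = 560 / 3.9^(1/2) = 284 K.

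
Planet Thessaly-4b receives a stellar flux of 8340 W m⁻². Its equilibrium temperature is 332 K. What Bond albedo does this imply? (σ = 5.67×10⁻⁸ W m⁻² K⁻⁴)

From T_eq⁴ = S(1−A)/(4σ): 1−A = 4σT_eq⁴/S.
1−A = 4 × 5.67×10⁻⁸ × (332)⁴ / 8340 = 0.330.

A ≈ 0.67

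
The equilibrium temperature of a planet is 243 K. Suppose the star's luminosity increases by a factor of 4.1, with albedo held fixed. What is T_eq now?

T_eq ∝ L^(1/4) · d^(−1/2).
T′ = 243 × 4.1^(1/4) = 346 K.

T_eq ≈ 346 K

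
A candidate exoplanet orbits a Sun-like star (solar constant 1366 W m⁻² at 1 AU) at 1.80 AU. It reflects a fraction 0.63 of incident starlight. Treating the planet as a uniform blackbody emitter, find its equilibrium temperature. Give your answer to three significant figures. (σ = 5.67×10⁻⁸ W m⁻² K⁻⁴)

T_eq ≈ 162 K

Flux at 1.80 AU: S = 1366/1.80² = 422 W m⁻².
Energy balance: absorbed = emitted ⇒ πR²·S(1−A) = 4πR²·σT_eq⁴, so T_eq⁴ = S(1−A)/(4σ).
T_eq = [422 × 0.37 / (4 × 5.67×10⁻⁸)]^(1/4) = (6.88×10⁸)^(1/4) = 162 K.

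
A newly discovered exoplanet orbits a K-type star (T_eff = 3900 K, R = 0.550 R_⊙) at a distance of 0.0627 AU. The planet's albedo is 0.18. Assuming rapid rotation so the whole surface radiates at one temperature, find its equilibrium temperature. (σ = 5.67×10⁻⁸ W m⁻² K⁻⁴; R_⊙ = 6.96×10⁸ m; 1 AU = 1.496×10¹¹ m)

T_eq ≈ 530 K

R_⋆ = 0.550 × 6.96×10⁸ = 3.83×10⁸ m.
d = 0.0627 AU = 9.38×10⁹ m.
L = 4πR_⋆²σT_⋆⁴ = 4π(3.83×10⁸)² × 5.67×10⁻⁸ × (3900)⁴ = 2.42×10²⁵ W.
S = L/(4πd²) = 2.18×10⁴ W m⁻².
Energy balance: absorbed = emitted ⇒ πR²·S(1−A) = 4πR²·σT_eq⁴, so T_eq⁴ = S(1−A)/(4σ).
T_eq = [2.18×10⁴ × 0.82 / (4 × 5.67×10⁻⁸)]^(1/4) = (7.90×10¹⁰)^(1/4) = 530 K.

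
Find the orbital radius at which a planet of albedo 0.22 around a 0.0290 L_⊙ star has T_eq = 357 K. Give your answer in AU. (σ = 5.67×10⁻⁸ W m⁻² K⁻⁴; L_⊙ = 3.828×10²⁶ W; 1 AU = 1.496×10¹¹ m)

d ≈ 0.0914 AU

L = 0.0290 × 3.828×10²⁶ = 1.11×10²⁵ W.
From T_eq⁴ = L(1−A)/(16πσd²): d = √[L(1−A)/(16πσT_eq⁴)].
d = √[1.11×10²⁵ × 0.78 / (16π × 5.67×10⁻⁸ × (357)⁴)] = 1.37×10¹⁰ m = 0.0914 AU.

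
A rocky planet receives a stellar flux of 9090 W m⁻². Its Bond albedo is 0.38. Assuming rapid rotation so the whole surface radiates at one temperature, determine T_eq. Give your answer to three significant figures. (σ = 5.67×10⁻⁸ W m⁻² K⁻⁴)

T_eq ≈ 397 K

Energy balance: absorbed = emitted ⇒ πR²·S(1−A) = 4πR²·σT_eq⁴, so T_eq⁴ = S(1−A)/(4σ).
T_eq = [9090 × 0.62 / (4 × 5.67×10⁻⁸)]^(1/4) = (2.48×10¹⁰)^(1/4) = 397 K.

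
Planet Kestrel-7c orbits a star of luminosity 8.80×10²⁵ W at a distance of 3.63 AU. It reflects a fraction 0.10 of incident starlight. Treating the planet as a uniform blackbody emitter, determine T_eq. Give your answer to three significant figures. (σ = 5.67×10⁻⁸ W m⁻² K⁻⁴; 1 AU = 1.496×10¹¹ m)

T_eq ≈ 98.5 K

d = 3.63 AU = 5.43×10¹¹ m.
Flux: S = L/(4πd²) = 8.80×10²⁵/(4π×(5.43×10¹¹)²) = 23.7 W m⁻².
Energy balance: absorbed = emitted ⇒ πR²·S(1−A) = 4πR²·σT_eq⁴, so T_eq⁴ = S(1−A)/(4σ).
T_eq = [23.7 × 0.90 / (4 × 5.67×10⁻⁸)]^(1/4) = (9.42×10⁷)^(1/4) = 98.5 K.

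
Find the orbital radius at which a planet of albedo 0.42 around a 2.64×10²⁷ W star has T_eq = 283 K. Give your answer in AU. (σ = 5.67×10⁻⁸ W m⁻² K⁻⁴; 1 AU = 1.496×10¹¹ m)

d ≈ 1.93 AU

From T_eq⁴ = L(1−A)/(16πσd²): d = √[L(1−A)/(16πσT_eq⁴)].
d = √[2.64×10²⁷ × 0.58 / (16π × 5.67×10⁻⁸ × (283)⁴)] = 2.89×10¹¹ m = 1.93 AU.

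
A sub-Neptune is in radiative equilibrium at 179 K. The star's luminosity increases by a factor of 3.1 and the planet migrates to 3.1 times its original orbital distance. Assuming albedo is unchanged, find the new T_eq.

T_eq ≈ 135 K

T_eq ∝ L^(1/4) · d^(−1/2).
T′ = 179 × 3.1^(1/4) / 3.1^(1/2) = 135 K.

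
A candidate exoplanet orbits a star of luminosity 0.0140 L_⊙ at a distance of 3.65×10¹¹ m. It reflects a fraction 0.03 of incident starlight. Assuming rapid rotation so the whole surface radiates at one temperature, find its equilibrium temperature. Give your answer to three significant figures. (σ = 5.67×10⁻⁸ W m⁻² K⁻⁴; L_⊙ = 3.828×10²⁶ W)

L = 0.0140 × 3.828×10²⁶ = 5.36×10²⁴ W.
Flux: S = L/(4πd²) = 5.36×10²⁴/(4π×(3.65×10¹¹)²) = 3.20 W m⁻².
Energy balance: absorbed = emitted ⇒ πR²·S(1−A) = 4πR²·σT_eq⁴, so T_eq⁴ = S(1−A)/(4σ).
T_eq = [3.20 × 0.97 / (4 × 5.67×10⁻⁸)]^(1/4) = (1.37×10⁷)^(1/4) = 60.8 K.

T_eq ≈ 60.8 K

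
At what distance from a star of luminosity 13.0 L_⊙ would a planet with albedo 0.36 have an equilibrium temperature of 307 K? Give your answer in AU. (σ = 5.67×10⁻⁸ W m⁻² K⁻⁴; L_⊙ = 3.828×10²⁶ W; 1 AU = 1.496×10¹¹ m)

d ≈ 2.37 AU

L = 13.0 × 3.828×10²⁶ = 4.98×10²⁷ W.
From T_eq⁴ = L(1−A)/(16πσd²): d = √[L(1−A)/(16πσT_eq⁴)].
d = √[4.98×10²⁷ × 0.64 / (16π × 5.67×10⁻⁸ × (307)⁴)] = 3.55×10¹¹ m = 2.37 AU.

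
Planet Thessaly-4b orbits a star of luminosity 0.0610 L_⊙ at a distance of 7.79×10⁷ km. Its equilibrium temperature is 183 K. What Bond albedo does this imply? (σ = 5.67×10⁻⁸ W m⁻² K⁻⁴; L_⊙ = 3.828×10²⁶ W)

d = 7.79×10⁷ km = 7.79×10¹⁰ m.
L = 0.0610 × 3.828×10²⁶ = 2.34×10²⁵ W.
Flux: S = L/(4πd²) = 2.34×10²⁵/(4π×(7.79×10¹⁰)²) = 306 W m⁻².
From T_eq⁴ = S(1−A)/(4σ): 1−A = 4σT_eq⁴/S.
1−A = 4 × 5.67×10⁻⁸ × (183)⁴ / 306 = 0.831.

A ≈ 0.17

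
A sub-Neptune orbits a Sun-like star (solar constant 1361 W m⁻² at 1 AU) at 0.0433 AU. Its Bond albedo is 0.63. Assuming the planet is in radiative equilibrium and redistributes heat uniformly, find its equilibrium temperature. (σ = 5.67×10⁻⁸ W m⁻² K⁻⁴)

T_eq ≈ 1040 K

Flux at 0.0433 AU: S = 1361/0.0433² = 7.26×10⁵ W m⁻².
Energy balance: absorbed = emitted ⇒ πR²·S(1−A) = 4πR²·σT_eq⁴, so T_eq⁴ = S(1−A)/(4σ).
T_eq = [7.26×10⁵ × 0.37 / (4 × 5.67×10⁻⁸)]^(1/4) = (1.18×10¹²)^(1/4) = 1040 K.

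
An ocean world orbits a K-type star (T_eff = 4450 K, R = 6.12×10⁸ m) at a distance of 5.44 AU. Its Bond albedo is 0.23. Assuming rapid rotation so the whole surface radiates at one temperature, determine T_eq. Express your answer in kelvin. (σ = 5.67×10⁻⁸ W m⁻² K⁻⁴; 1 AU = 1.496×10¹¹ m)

T_eq ≈ 80.8 K

d = 5.44 AU = 8.14×10¹¹ m.
L = 4πR_⋆²σT_⋆⁴ = 4π(6.12×10⁸)² × 5.67×10⁻⁸ × (4450)⁴ = 1.05×10²⁶ W.
S = L/(4πd²) = 12.6 W m⁻².
Energy balance: absorbed = emitted ⇒ πR²·S(1−A) = 4πR²·σT_eq⁴, so T_eq⁴ = S(1−A)/(4σ).
T_eq = [12.6 × 0.77 / (4 × 5.67×10⁻⁸)]^(1/4) = (4.27×10⁷)^(1/4) = 80.8 K.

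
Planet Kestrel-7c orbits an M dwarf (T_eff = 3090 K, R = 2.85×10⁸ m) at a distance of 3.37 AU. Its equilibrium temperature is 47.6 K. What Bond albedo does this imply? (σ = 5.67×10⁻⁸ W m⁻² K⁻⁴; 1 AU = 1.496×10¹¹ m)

d = 3.37 AU = 5.04×10¹¹ m.
L = 4πR_⋆²σT_⋆⁴ = 4π(2.85×10⁸)² × 5.67×10⁻⁸ × (3090)⁴ = 5.28×10²⁴ W.
S = L/(4πd²) = 1.65 W m⁻².
From T_eq⁴ = S(1−A)/(4σ): 1−A = 4σT_eq⁴/S.
1−A = 4 × 5.67×10⁻⁸ × (47.6)⁴ / 1.65 = 0.705.

A ≈ 0.30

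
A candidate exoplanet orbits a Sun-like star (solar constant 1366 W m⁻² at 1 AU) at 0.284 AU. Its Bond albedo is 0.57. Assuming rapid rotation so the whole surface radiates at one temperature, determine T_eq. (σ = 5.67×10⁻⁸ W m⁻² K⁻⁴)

T_eq ≈ 423 K

Flux at 0.284 AU: S = 1366/0.284² = 1.69×10⁴ W m⁻².
Energy balance: absorbed = emitted ⇒ πR²·S(1−A) = 4πR²·σT_eq⁴, so T_eq⁴ = S(1−A)/(4σ).
T_eq = [1.69×10⁴ × 0.43 / (4 × 5.67×10⁻⁸)]^(1/4) = (3.21×10¹⁰)^(1/4) = 423 K.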